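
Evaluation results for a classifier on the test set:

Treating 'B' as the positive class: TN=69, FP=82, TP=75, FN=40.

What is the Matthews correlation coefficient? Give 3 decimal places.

0.110

MCC = (TP·TN − FP·FN) / √((TP+FP)(TP+FN)(TN+FP)(TN+FN))
Numerator = 75·69 − 82·40 = 1895
Denominator = √(157·115·151·109) = √297167245 = 17238.5395
MCC = 1895 / 17238.5395 = 0.110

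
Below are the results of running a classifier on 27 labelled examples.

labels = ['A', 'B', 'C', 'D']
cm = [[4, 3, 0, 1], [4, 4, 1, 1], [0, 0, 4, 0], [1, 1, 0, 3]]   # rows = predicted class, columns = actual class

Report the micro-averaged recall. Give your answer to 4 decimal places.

0.5556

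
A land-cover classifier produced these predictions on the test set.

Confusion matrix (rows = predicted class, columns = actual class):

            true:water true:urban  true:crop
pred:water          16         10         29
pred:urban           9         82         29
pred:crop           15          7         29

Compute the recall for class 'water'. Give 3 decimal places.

Treat 'water' as positive and all other classes as negative.
recall = TP/(TP+FN).
water: TP=16, FN=9+15=24 → 16/40 = 0.4000

0.400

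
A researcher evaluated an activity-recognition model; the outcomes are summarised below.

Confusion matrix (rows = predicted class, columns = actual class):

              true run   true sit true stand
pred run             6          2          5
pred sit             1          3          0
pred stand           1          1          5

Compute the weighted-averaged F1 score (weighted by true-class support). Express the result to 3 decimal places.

0.586

Per-class F1 score (2·TP/(2·TP+FP+FN)):
  run: TP=6, FP=2+5=7, FN=1+1=2 → 12/21 = 0.5714
  sit: TP=3, FP=1+0=1, FN=2+1=3 → 6/10 = 0.6000
  stand: TP=5, FP=1+1=2, FN=5+0=5 → 10/17 = 0.5882
Weighted-F1 score = Σ (supportᵢ/N)·F1 scoreᵢ with N=24: (8/24)·0.5714 + (6/24)·0.6000 + (10/24)·0.5882 = 0.586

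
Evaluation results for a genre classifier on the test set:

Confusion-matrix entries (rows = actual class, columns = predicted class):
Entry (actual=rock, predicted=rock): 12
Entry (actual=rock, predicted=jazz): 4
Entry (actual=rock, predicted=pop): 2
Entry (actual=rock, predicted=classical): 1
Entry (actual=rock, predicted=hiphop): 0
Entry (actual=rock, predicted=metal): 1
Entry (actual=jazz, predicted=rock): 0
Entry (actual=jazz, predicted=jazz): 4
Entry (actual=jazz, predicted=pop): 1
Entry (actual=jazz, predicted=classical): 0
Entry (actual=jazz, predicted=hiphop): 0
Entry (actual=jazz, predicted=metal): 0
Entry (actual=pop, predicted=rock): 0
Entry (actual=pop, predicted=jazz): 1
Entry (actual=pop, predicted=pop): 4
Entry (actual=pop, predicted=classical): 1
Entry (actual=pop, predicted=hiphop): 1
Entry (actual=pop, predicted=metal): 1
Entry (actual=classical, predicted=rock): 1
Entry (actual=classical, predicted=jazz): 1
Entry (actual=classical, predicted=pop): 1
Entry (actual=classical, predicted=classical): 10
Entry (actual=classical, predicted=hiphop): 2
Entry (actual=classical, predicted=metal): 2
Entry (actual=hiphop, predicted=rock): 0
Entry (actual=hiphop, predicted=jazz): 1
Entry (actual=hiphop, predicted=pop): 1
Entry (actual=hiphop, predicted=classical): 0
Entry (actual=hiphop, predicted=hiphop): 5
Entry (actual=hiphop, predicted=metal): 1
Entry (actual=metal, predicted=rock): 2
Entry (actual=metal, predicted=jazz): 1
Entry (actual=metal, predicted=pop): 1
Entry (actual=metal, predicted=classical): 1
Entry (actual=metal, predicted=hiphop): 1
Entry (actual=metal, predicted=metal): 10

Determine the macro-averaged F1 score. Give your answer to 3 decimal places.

Per-class F1 score (2·TP/(2·TP+FP+FN)):
  rock: TP=12, FP=0+0+1+0+2=3, FN=4+2+1+0+1=8 → 24/35 = 0.6857
  jazz: TP=4, FP=4+1+1+1+1=8, FN=0+1+0+0+0=1 → 8/17 = 0.4706
  pop: TP=4, FP=2+1+1+1+1=6, FN=0+1+1+1+1=4 → 8/18 = 0.4444
  classical: TP=10, FP=1+0+1+0+1=3, FN=1+1+1+2+2=7 → 20/30 = 0.6667
  hiphop: TP=5, FP=0+0+1+2+1=4, FN=0+1+1+0+1=3 → 10/17 = 0.5882
  metal: TP=10, FP=1+0+1+2+1=5, FN=2+1+1+1+1=6 → 20/31 = 0.6452
Macro-F1 score = mean = (0.6857 + 0.4706 + 0.4444 + 0.6667 + 0.5882 + 0.6452) / 6 = 0.583

0.583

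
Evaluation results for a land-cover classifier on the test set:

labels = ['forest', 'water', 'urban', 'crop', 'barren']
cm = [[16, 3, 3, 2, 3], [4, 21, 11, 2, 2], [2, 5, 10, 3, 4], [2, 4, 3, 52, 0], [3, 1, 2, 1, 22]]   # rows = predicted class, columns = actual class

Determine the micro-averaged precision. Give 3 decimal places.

Micro-averaging pools counts across classes: ΣTP=121, ΣFP=60, ΣFN=60.
Micro-precision = TP/(TP+FP) on pooled counts = 0.669 (equals overall accuracy in single-label multiclass).

0.669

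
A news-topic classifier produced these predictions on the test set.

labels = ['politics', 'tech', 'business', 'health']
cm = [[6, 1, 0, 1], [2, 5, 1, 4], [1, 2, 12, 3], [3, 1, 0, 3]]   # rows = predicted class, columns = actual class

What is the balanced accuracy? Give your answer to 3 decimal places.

0.563

Balanced accuracy = mean of per-class recall.
  politics: recall = 6/12 = 0.5000
  tech: recall = 5/9 = 0.5556
  business: recall = 12/13 = 0.9231
  health: recall = 3/11 = 0.2727
Mean = (0.5000 + 0.5556 + 0.9231 + 0.2727) / 4 = 0.563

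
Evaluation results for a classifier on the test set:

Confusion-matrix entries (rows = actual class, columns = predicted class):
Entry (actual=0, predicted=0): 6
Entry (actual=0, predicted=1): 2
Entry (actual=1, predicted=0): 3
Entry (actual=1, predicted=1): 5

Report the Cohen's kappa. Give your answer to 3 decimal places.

Observed agreement pₒ = trace/N = 11/16 = 0.6875
Expected agreement pₑ = Σ (rowᵢ·colᵢ)/N² = (8·9 + 8·7)/16² = 0.5000
κ = (pₒ − pₑ)/(1 − pₑ) = (0.6875 − 0.5000)/(1 − 0.5000) = 0.375

0.375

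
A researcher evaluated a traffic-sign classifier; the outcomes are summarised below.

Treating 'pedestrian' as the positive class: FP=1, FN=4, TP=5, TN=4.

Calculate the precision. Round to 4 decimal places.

Precision = TP/(TP+FP) = 5/(5+1) = 5/6 = 0.8333

0.8333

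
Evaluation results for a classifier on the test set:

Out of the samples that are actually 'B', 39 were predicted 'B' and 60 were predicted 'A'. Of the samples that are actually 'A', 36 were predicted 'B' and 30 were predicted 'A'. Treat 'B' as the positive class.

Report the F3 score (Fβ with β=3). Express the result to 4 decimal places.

Fβ = (1+β²)·TP / ((1+β²)·TP + β²·FN + FP), with β²=9
= 10·39 / (10·39 + 9·60 + 36) = 0.4037

0.4037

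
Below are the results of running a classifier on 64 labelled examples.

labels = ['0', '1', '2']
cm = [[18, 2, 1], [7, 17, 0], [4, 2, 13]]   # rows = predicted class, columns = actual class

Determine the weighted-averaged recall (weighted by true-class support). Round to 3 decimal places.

0.750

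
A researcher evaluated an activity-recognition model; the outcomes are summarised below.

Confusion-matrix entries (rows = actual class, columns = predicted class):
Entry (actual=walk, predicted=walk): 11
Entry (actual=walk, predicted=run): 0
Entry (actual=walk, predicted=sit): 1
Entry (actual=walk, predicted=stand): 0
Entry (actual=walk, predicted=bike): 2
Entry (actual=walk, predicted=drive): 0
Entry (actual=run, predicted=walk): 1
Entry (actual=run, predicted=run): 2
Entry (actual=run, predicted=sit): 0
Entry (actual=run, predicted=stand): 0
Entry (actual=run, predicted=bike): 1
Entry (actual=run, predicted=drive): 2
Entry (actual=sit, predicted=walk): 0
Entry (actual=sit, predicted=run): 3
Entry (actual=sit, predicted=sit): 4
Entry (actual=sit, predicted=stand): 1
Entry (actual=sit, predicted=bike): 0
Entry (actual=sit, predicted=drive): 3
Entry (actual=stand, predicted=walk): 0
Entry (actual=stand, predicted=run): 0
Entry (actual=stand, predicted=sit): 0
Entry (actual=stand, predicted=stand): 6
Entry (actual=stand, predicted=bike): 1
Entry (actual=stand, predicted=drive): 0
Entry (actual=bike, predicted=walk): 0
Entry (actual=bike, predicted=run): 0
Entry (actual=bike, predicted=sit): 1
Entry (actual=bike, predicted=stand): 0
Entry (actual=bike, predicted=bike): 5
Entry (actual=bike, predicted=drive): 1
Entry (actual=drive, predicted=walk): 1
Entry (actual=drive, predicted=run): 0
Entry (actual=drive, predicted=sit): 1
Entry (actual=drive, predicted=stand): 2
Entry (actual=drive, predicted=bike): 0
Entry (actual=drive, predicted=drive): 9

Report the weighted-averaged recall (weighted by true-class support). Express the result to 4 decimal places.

Per-class recall (TP/(TP+FN)):
  walk: TP=11, FN=0+1+0+2+0=3 → 11/14 = 0.78571
  run: TP=2, FN=1+0+0+1+2=4 → 2/6 = 0.33333
  sit: TP=4, FN=0+3+1+0+3=7 → 4/11 = 0.36364
  stand: TP=6, FN=0+0+0+1+0=1 → 6/7 = 0.85714
  bike: TP=5, FN=0+0+1+0+1=2 → 5/7 = 0.71429
  drive: TP=9, FN=1+0+1+2+0=4 → 9/13 = 0.69231
Weighted-recall = Σ (supportᵢ/N)·recallᵢ with N=58: (14/58)·0.78571 + (6/58)·0.33333 + (11/58)·0.36364 + (7/58)·0.85714 + (7/58)·0.71429 + (13/58)·0.69231 = 0.6379

0.6379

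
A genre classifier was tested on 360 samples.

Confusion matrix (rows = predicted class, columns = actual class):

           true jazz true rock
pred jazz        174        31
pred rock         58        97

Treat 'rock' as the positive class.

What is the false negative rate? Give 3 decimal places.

FNR = FN/(FN+TP) = 31/(31+97) = 0.242

0.242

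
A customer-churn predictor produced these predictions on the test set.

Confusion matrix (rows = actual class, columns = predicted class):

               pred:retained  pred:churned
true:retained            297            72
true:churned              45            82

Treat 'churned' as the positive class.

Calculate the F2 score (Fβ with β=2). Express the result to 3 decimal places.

Fβ = (1+β²)·TP / ((1+β²)·TP + β²·FN + FP), with β²=4
= 5·82 / (5·82 + 4·45 + 72) = 0.619

0.619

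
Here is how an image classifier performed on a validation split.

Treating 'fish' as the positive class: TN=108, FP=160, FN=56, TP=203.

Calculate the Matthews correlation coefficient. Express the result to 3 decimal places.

MCC = (TP·TN − FP·FN) / √((TP+FP)(TP+FN)(TN+FP)(TN+FN))
Numerator = 203·108 − 160·56 = 12964
Denominator = √(363·259·268·164) = √4132235184 = 64282.4640
MCC = 12964 / 64282.4640 = 0.202

0.202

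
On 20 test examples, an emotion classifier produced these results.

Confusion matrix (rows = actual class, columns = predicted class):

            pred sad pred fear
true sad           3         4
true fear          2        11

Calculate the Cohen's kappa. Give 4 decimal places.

0.2941

Observed agreement pₒ = trace/N = 14/20 = 0.70000
Expected agreement pₑ = Σ (rowᵢ·colᵢ)/N² = (7·5 + 13·15)/20² = 0.57500
κ = (pₒ − pₑ)/(1 − pₑ) = (0.70000 − 0.57500)/(1 − 0.57500) = 0.2941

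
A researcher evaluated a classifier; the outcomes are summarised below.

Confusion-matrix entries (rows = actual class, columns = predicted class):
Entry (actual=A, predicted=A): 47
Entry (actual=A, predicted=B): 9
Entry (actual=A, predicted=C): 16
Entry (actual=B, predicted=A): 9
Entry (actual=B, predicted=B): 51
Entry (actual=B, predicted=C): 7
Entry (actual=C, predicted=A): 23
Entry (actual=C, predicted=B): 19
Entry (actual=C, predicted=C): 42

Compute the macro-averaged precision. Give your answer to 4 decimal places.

Per-class precision (TP/(TP+FP)):
  A: TP=47, FP=9+23=32 → 47/79 = 0.59494
  B: TP=51, FP=9+19=28 → 51/79 = 0.64557
  C: TP=42, FP=16+7=23 → 42/65 = 0.64615
Macro-precision = mean = (0.59494 + 0.64557 + 0.64615) / 3 = 0.6289

0.6289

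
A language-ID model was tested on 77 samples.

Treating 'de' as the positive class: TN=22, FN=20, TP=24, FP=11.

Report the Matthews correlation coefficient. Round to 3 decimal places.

0.211

MCC = (TP·TN − FP·FN) / √((TP+FP)(TP+FN)(TN+FP)(TN+FN))
Numerator = 24·22 − 11·20 = 308
Denominator = √(35·44·33·42) = √2134440 = 1460.9723
MCC = 308 / 1460.9723 = 0.211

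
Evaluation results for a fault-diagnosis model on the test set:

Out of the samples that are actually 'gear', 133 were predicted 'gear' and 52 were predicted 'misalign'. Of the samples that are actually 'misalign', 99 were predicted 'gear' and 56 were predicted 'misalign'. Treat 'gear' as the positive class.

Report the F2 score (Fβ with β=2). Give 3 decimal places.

0.684

Fβ = (1+β²)·TP / ((1+β²)·TP + β²·FN + FP), with β²=4
= 5·133 / (5·133 + 4·52 + 99) = 0.684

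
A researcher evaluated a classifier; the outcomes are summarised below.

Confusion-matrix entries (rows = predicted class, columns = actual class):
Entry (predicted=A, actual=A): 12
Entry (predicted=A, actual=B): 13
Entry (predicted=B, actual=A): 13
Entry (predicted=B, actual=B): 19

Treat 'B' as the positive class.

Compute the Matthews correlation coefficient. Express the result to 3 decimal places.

MCC = (TP·TN − FP·FN) / √((TP+FP)(TP+FN)(TN+FP)(TN+FN))
Numerator = 19·12 − 13·13 = 59
Denominator = √(32·32·25·25) = √640000 = 800.0000
MCC = 59 / 800.0000 = 0.074

0.074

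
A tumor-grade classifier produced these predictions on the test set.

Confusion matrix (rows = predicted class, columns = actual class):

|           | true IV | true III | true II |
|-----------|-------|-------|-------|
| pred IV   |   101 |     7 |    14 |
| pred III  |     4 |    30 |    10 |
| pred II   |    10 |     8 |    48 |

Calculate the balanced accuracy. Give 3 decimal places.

0.737

Balanced accuracy = mean of per-class recall.
  IV: recall = 101/115 = 0.8783
  III: recall = 30/45 = 0.6667
  II: recall = 48/72 = 0.6667
Mean = (0.8783 + 0.6667 + 0.6667) / 3 = 0.737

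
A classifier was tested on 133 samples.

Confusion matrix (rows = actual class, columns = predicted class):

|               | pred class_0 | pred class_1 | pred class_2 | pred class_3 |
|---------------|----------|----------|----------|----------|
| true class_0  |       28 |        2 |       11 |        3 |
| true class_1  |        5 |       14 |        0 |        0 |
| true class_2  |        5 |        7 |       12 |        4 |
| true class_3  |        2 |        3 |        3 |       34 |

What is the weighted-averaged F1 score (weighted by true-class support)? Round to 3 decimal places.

0.662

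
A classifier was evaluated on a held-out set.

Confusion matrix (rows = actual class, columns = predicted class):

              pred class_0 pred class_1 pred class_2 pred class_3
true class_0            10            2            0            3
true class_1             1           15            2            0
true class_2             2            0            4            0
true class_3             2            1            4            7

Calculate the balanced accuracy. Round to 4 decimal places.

0.6667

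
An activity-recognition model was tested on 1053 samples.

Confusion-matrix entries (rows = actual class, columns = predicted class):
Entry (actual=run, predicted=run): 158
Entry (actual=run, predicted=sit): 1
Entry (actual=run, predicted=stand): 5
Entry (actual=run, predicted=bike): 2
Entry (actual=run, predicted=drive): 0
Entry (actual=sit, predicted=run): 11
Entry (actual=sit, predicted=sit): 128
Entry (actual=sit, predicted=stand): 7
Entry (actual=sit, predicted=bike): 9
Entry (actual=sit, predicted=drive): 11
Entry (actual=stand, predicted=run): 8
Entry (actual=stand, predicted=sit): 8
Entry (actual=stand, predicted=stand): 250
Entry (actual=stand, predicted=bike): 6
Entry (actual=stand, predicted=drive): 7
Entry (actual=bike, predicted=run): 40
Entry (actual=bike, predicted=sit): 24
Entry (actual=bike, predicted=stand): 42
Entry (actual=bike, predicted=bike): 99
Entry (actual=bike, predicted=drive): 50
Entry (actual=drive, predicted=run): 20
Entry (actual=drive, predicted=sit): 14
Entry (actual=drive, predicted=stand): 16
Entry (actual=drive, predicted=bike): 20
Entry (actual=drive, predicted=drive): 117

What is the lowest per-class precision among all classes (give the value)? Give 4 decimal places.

0.6324

Per-class precision (TP/(TP+FP)):
  run: TP=158, FP=11+8+40+20=79 → 158/237 = 0.66667
  sit: TP=128, FP=1+8+24+14=47 → 128/175 = 0.73143
  stand: TP=250, FP=5+7+42+16=70 → 250/320 = 0.78125
  bike: TP=99, FP=2+9+6+20=37 → 99/136 = 0.72794
  drive: TP=117, FP=0+11+7+50=68 → 117/185 = 0.63243
Lowest is class 'drive' with precision = 0.6324.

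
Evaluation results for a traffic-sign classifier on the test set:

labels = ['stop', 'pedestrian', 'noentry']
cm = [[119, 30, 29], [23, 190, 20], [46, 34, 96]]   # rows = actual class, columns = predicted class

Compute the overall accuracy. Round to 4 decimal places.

0.6899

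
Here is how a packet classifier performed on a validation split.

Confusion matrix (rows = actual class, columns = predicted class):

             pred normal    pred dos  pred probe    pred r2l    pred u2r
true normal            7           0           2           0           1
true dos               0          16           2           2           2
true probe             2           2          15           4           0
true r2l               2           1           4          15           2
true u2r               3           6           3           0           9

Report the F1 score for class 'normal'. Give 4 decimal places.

One-vs-rest for 'normal': TP = diagonal; FP = other classes predicted 'normal'; FN = 'normal' predicted as other.
F1 score = 2·TP/(2·TP+FP+FN).
normal: TP=7, FP=0+2+2+3=7, FN=0+2+0+1=3 → 14/24 = 0.58333

0.5833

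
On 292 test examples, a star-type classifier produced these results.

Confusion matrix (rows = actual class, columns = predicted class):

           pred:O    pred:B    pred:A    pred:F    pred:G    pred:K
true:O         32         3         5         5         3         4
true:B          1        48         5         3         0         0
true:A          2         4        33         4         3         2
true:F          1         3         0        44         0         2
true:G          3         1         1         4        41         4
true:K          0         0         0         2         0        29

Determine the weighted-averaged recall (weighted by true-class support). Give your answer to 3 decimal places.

Per-class recall (TP/(TP+FN)):
  O: TP=32, FN=3+5+5+3+4=20 → 32/52 = 0.6154
  B: TP=48, FN=1+5+3+0+0=9 → 48/57 = 0.8421
  A: TP=33, FN=2+4+4+3+2=15 → 33/48 = 0.6875
  F: TP=44, FN=1+3+0+0+2=6 → 44/50 = 0.8800
  G: TP=41, FN=3+1+1+4+4=13 → 41/54 = 0.7593
  K: TP=29, FN=0+0+0+2+0=2 → 29/31 = 0.9355
Weighted-recall = Σ (supportᵢ/N)·recallᵢ with N=292: (52/292)·0.6154 + (57/292)·0.8421 + (48/292)·0.6875 + (50/292)·0.8800 + (54/292)·0.7593 + (31/292)·0.9355 = 0.777

0.777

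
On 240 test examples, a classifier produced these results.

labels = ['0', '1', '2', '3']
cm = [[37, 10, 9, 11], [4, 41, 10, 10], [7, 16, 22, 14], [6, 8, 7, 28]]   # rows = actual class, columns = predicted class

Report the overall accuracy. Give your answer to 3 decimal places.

0.533

Accuracy = trace / total = (37+41+22+28=128) / 240 = 128/240 = 0.533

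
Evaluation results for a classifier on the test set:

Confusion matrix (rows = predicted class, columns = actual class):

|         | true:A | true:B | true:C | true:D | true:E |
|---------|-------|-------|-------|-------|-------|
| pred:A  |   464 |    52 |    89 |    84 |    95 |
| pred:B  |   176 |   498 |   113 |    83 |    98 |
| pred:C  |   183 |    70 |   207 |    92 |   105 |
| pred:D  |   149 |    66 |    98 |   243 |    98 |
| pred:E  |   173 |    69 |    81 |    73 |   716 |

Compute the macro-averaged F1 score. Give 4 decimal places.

Per-class F1 score (2·TP/(2·TP+FP+FN)):
  A: TP=464, FP=52+89+84+95=320, FN=176+183+149+173=681 → 928/1929 = 0.48108
  B: TP=498, FP=176+113+83+98=470, FN=52+70+66+69=257 → 996/1723 = 0.57806
  C: TP=207, FP=183+70+92+105=450, FN=89+113+98+81=381 → 414/1245 = 0.33253
  D: TP=243, FP=149+66+98+98=411, FN=84+83+92+73=332 → 486/1229 = 0.39544
  E: TP=716, FP=173+69+81+73=396, FN=95+98+105+98=396 → 1432/2224 = 0.64388
Macro-F1 score = mean = (0.48108 + 0.57806 + 0.33253 + 0.39544 + 0.64388) / 5 = 0.4862

0.4862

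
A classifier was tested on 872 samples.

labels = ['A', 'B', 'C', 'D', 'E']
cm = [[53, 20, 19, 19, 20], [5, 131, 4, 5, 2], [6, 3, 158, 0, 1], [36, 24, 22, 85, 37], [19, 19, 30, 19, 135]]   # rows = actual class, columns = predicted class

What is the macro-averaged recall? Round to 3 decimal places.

0.652

Per-class recall (TP/(TP+FN)):
  A: TP=53, FN=20+19+19+20=78 → 53/131 = 0.4046
  B: TP=131, FN=5+4+5+2=16 → 131/147 = 0.8912
  C: TP=158, FN=6+3+0+1=10 → 158/168 = 0.9405
  D: TP=85, FN=36+24+22+37=119 → 85/204 = 0.4167
  E: TP=135, FN=19+19+30+19=87 → 135/222 = 0.6081
Macro-recall = mean = (0.4046 + 0.8912 + 0.9405 + 0.4167 + 0.6081) / 5 = 0.652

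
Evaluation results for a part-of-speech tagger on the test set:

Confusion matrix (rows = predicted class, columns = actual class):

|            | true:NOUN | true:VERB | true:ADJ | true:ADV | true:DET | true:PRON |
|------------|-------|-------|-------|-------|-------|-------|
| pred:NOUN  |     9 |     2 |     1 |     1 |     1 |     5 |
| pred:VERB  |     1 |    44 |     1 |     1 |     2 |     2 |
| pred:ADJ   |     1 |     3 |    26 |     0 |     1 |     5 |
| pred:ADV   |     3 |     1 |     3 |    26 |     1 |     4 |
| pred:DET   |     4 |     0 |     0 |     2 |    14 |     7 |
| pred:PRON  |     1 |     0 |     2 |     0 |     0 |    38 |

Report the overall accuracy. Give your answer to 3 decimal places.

Accuracy = trace / total = (9+44+26+26+14+38=157) / 212 = 157/212 = 0.741

0.741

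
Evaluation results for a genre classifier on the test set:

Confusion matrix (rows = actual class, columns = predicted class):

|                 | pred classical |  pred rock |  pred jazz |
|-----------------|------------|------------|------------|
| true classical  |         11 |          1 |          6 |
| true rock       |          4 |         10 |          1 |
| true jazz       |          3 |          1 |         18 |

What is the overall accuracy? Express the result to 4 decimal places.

0.7091

Accuracy = trace / total = (11+10+18=39) / 55 = 39/55 = 0.7091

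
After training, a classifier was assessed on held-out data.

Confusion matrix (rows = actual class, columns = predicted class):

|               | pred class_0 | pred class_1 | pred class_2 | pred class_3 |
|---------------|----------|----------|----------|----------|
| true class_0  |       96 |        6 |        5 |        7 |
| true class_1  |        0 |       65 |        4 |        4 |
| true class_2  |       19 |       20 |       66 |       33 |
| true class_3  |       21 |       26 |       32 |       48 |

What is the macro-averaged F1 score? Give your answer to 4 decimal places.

Per-class F1 score (2·TP/(2·TP+FP+FN)):
  class_0: TP=96, FP=0+19+21=40, FN=6+5+7=18 → 192/250 = 0.76800
  class_1: TP=65, FP=6+20+26=52, FN=0+4+4=8 → 130/190 = 0.68421
  class_2: TP=66, FP=5+4+32=41, FN=19+20+33=72 → 132/245 = 0.53878
  class_3: TP=48, FP=7+4+33=44, FN=21+26+32=79 → 96/219 = 0.43836
Macro-F1 score = mean = (0.76800 + 0.68421 + 0.53878 + 0.43836) / 4 = 0.6073

0.6073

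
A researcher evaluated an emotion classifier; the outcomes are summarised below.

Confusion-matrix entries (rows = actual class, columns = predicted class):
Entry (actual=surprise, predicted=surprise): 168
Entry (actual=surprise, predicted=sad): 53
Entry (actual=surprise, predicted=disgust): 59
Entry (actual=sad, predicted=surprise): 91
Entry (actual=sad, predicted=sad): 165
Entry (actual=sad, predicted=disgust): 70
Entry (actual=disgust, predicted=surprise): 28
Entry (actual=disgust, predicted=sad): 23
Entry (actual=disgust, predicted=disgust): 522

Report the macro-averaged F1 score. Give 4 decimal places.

Per-class F1 score (2·TP/(2·TP+FP+FN)):
  surprise: TP=168, FP=91+28=119, FN=53+59=112 → 336/567 = 0.59259
  sad: TP=165, FP=53+23=76, FN=91+70=161 → 330/567 = 0.58201
  disgust: TP=522, FP=59+70=129, FN=28+23=51 → 1044/1224 = 0.85294
Macro-F1 score = mean = (0.59259 + 0.58201 + 0.85294) / 3 = 0.6758

0.6758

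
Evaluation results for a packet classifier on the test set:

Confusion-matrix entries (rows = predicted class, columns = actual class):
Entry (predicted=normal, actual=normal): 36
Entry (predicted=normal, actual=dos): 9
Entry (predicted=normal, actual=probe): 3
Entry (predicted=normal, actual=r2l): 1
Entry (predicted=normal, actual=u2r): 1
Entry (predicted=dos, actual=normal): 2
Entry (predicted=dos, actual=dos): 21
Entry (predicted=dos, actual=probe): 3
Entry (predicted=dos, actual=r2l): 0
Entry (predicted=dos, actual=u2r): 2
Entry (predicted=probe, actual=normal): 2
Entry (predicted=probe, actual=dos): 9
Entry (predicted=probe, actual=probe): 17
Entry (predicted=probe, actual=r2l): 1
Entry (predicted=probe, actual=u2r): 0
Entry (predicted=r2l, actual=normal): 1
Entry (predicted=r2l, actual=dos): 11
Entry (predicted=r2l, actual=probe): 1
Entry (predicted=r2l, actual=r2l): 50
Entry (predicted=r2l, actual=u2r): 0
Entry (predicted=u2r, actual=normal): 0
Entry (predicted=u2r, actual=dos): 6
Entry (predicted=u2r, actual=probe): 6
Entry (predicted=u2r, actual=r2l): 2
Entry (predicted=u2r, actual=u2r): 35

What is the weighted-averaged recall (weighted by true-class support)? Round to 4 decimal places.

0.7260

Per-class recall (TP/(TP+FN)):
  normal: TP=36, FN=2+2+1+0=5 → 36/41 = 0.87805
  dos: TP=21, FN=9+9+11+6=35 → 21/56 = 0.37500
  probe: TP=17, FN=3+3+1+6=13 → 17/30 = 0.56667
  r2l: TP=50, FN=1+0+1+2=4 → 50/54 = 0.92593
  u2r: TP=35, FN=1+2+0+0=3 → 35/38 = 0.92105
Weighted-recall = Σ (supportᵢ/N)·recallᵢ with N=219: (41/219)·0.87805 + (56/219)·0.37500 + (30/219)·0.56667 + (54/219)·0.92593 + (38/219)·0.92105 = 0.7260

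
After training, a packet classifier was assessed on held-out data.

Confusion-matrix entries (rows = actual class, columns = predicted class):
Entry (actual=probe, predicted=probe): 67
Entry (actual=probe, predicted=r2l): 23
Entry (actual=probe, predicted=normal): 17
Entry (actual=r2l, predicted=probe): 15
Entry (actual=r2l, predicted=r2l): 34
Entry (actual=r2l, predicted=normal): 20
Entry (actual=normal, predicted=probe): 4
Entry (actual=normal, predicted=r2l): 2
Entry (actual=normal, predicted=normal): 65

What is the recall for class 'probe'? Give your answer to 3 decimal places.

recall = TP/(TP+FN).
probe: TP=67, FN=23+17=40 → 67/107 = 0.6262

0.626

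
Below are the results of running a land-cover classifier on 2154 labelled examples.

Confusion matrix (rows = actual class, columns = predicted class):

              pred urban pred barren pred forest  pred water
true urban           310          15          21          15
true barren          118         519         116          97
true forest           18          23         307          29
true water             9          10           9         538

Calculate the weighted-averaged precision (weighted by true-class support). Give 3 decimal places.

0.802

Per-class precision (TP/(TP+FP)):
  urban: TP=310, FP=118+18+9=145 → 310/455 = 0.6813
  barren: TP=519, FP=15+23+10=48 → 519/567 = 0.9153
  forest: TP=307, FP=21+116+9=146 → 307/453 = 0.6777
  water: TP=538, FP=15+97+29=141 → 538/679 = 0.7923
Weighted-precision = Σ (supportᵢ/N)·precisionᵢ with N=2154: (361/2154)·0.6813 + (850/2154)·0.9153 + (377/2154)·0.6777 + (566/2154)·0.7923 = 0.802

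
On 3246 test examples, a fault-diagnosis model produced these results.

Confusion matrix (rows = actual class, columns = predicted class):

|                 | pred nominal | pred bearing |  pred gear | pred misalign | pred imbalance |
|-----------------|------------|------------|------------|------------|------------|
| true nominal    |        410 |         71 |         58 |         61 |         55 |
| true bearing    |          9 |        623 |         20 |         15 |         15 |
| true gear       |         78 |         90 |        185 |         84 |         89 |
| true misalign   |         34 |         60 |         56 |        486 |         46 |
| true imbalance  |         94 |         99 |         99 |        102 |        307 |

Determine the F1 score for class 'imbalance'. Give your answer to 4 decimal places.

0.5062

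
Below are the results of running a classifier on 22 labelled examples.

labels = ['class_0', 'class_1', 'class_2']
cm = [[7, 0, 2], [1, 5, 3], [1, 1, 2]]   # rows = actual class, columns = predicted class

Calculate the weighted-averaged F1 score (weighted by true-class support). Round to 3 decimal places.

Per-class F1 score (2·TP/(2·TP+FP+FN)):
  class_0: TP=7, FP=1+1=2, FN=0+2=2 → 14/18 = 0.7778
  class_1: TP=5, FP=0+1=1, FN=1+3=4 → 10/15 = 0.6667
  class_2: TP=2, FP=2+3=5, FN=1+1=2 → 4/11 = 0.3636
Weighted-F1 score = Σ (supportᵢ/N)·F1 scoreᵢ with N=22: (9/22)·0.7778 + (9/22)·0.6667 + (4/22)·0.3636 = 0.657

0.657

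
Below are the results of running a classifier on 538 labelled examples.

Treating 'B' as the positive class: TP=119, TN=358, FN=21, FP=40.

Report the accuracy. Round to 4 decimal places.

Accuracy = (TP+TN)/N = (119+358)/538 = 0.8866

0.8866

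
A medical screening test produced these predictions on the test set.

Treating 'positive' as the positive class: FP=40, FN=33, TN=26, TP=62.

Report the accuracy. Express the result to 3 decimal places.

0.547

Accuracy = (TP+TN)/N = (62+26)/161 = 0.547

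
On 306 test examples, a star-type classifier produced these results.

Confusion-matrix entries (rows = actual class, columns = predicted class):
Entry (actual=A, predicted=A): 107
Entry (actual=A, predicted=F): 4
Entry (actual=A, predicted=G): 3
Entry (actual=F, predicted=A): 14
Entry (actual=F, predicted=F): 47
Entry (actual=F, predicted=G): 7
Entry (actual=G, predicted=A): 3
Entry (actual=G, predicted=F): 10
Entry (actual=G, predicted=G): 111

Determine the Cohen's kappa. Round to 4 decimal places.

0.7921

Observed agreement pₒ = trace/N = 265/306 = 0.86601
Expected agreement pₑ = Σ (rowᵢ·colᵢ)/N² = (114·124 + 68·61 + 124·121)/306² = 0.35550
κ = (pₒ − pₑ)/(1 − pₑ) = (0.86601 − 0.35550)/(1 − 0.35550) = 0.7921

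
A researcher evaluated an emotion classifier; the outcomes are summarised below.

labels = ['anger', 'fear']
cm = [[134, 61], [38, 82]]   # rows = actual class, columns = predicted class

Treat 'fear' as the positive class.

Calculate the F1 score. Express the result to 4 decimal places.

Precision = TP/(TP+FP) = 82/143 = 0.5734
Recall = TP/(TP+FN) = 82/120 = 0.6833
F1 = 2·TP/(2·TP+FP+FN) = 164/263 = 0.6236

0.6236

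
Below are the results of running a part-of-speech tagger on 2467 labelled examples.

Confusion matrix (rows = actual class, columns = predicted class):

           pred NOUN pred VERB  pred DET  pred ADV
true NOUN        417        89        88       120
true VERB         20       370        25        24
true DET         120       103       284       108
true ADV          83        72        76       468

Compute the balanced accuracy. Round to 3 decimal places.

Balanced accuracy = mean of per-class recall.
  NOUN: recall = 417/714 = 0.5840
  VERB: recall = 370/439 = 0.8428
  DET: recall = 284/615 = 0.4618
  ADV: recall = 468/699 = 0.6695
Mean = (0.5840 + 0.8428 + 0.4618 + 0.6695) / 4 = 0.640

0.640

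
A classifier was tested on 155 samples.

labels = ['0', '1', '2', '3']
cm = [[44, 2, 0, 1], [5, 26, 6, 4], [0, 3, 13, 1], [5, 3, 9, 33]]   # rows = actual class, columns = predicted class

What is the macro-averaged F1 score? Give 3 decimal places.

0.721

Per-class F1 score (2·TP/(2·TP+FP+FN)):
  0: TP=44, FP=5+0+5=10, FN=2+0+1=3 → 88/101 = 0.8713
  1: TP=26, FP=2+3+3=8, FN=5+6+4=15 → 52/75 = 0.6933
  2: TP=13, FP=0+6+9=15, FN=0+3+1=4 → 26/45 = 0.5778
  3: TP=33, FP=1+4+1=6, FN=5+3+9=17 → 66/89 = 0.7416
Macro-F1 score = mean = (0.8713 + 0.6933 + 0.5778 + 0.7416) / 4 = 0.721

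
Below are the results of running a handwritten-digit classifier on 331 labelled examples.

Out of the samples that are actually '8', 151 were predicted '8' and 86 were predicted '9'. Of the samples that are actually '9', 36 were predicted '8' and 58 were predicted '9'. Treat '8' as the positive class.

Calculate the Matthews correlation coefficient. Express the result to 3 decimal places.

0.231

MCC = (TP·TN − FP·FN) / √((TP+FP)(TP+FN)(TN+FP)(TN+FN))
Numerator = 151·58 − 36·86 = 5662
Denominator = √(187·237·94·144) = √599901984 = 24492.8966
MCC = 5662 / 24492.8966 = 0.231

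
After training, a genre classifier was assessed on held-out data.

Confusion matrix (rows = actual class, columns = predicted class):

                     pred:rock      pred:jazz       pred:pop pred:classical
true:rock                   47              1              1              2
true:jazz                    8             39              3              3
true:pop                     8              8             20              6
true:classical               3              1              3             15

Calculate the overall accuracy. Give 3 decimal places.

0.720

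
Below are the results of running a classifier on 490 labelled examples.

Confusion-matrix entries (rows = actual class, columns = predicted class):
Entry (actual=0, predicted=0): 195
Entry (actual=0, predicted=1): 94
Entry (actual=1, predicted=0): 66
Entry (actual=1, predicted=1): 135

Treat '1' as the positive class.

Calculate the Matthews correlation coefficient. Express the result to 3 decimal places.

MCC = (TP·TN − FP·FN) / √((TP+FP)(TP+FN)(TN+FP)(TN+FN))
Numerator = 135·195 − 94·66 = 20121
Denominator = √(229·201·289·261) = √3471921441 = 58923.0128
MCC = 20121 / 58923.0128 = 0.341

0.341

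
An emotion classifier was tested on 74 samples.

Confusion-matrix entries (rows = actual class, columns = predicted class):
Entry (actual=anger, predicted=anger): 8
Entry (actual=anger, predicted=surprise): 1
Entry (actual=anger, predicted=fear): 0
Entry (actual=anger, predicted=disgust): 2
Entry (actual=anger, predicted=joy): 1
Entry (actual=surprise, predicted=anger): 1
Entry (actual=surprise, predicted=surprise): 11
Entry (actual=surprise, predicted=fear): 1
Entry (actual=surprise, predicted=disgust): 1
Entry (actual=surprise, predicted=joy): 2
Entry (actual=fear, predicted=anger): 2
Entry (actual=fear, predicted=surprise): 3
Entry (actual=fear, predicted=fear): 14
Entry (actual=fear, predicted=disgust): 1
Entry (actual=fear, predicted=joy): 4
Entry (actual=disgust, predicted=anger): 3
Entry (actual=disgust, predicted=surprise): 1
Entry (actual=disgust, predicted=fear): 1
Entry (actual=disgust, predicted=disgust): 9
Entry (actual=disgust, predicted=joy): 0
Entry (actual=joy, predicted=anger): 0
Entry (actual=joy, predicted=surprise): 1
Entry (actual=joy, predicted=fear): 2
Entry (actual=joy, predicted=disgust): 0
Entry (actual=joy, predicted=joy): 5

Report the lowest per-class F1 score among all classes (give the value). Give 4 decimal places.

0.5000

Per-class F1 score (2·TP/(2·TP+FP+FN)):
  anger: TP=8, FP=1+2+3+0=6, FN=1+0+2+1=4 → 16/26 = 0.61538
  surprise: TP=11, FP=1+3+1+1=6, FN=1+1+1+2=5 → 22/33 = 0.66667
  fear: TP=14, FP=0+1+1+2=4, FN=2+3+1+4=10 → 28/42 = 0.66667
  disgust: TP=9, FP=2+1+1+0=4, FN=3+1+1+0=5 → 18/27 = 0.66667
  joy: TP=5, FP=1+2+4+0=7, FN=0+1+2+0=3 → 10/20 = 0.50000
Lowest is class 'joy' with F1 score = 0.5000.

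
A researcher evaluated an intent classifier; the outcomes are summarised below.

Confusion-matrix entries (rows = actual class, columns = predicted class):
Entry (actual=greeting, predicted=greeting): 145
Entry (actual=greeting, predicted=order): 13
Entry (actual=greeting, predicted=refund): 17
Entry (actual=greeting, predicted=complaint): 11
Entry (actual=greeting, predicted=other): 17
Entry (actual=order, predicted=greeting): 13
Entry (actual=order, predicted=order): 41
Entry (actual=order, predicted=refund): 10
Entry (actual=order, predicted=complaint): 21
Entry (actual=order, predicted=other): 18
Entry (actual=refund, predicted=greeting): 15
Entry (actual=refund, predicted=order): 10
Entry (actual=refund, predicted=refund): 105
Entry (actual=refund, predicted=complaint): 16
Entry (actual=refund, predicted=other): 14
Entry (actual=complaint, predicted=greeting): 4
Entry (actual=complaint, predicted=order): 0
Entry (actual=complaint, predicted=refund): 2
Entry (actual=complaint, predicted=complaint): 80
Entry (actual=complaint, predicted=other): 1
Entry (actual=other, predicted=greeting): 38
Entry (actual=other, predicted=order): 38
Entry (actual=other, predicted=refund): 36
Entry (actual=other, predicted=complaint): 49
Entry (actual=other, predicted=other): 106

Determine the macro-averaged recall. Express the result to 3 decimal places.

0.617

Per-class recall (TP/(TP+FN)):
  greeting: TP=145, FN=13+17+11+17=58 → 145/203 = 0.7143
  order: TP=41, FN=13+10+21+18=62 → 41/103 = 0.3981
  refund: TP=105, FN=15+10+16+14=55 → 105/160 = 0.6563
  complaint: TP=80, FN=4+0+2+1=7 → 80/87 = 0.9195
  other: TP=106, FN=38+38+36+49=161 → 106/267 = 0.3970
Macro-recall = mean = (0.7143 + 0.3981 + 0.6563 + 0.9195 + 0.3970) / 5 = 0.617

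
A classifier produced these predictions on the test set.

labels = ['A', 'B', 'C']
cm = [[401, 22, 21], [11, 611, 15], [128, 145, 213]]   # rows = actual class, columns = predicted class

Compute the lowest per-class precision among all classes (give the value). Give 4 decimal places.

0.7426

Per-class precision (TP/(TP+FP)):
  A: TP=401, FP=11+128=139 → 401/540 = 0.74259
  B: TP=611, FP=22+145=167 → 611/778 = 0.78535
  C: TP=213, FP=21+15=36 → 213/249 = 0.85542
Lowest is class 'A' with precision = 0.7426.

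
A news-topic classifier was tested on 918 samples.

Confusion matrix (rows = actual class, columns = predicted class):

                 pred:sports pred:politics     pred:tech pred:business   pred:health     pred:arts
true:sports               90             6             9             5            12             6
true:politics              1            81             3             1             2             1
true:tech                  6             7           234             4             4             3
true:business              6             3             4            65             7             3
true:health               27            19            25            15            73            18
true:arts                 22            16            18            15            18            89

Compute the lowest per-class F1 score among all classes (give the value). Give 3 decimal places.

Per-class F1 score (2·TP/(2·TP+FP+FN)):
  sports: TP=90, FP=1+6+6+27+22=62, FN=6+9+5+12+6=38 → 180/280 = 0.6429
  politics: TP=81, FP=6+7+3+19+16=51, FN=1+3+1+2+1=8 → 162/221 = 0.7330
  tech: TP=234, FP=9+3+4+25+18=59, FN=6+7+4+4+3=24 → 468/551 = 0.8494
  business: TP=65, FP=5+1+4+15+15=40, FN=6+3+4+7+3=23 → 130/193 = 0.6736
  health: TP=73, FP=12+2+4+7+18=43, FN=27+19+25+15+18=104 → 146/293 = 0.4983
  arts: TP=89, FP=6+1+3+3+18=31, FN=22+16+18+15+18=89 → 178/298 = 0.5973
Lowest is class 'health' with F1 score = 0.498.

0.498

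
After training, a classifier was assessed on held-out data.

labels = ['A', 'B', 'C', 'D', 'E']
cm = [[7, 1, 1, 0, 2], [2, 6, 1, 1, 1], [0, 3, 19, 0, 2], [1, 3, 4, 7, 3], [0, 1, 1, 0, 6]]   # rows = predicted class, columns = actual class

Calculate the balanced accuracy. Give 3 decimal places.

Balanced accuracy = mean of per-class recall.
  A: recall = 7/10 = 0.7000
  B: recall = 6/14 = 0.4286
  C: recall = 19/26 = 0.7308
  D: recall = 7/8 = 0.8750
  E: recall = 6/14 = 0.4286
Mean = (0.7000 + 0.4286 + 0.7308 + 0.8750 + 0.4286) / 5 = 0.633

0.633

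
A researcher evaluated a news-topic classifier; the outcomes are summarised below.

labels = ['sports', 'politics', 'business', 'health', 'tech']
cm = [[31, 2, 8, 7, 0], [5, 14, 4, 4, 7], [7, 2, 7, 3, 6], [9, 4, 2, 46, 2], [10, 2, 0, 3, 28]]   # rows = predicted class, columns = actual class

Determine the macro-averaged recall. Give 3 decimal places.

0.560

Per-class recall (TP/(TP+FN)):
  sports: TP=31, FN=5+7+9+10=31 → 31/62 = 0.5000
  politics: TP=14, FN=2+2+4+2=10 → 14/24 = 0.5833
  business: TP=7, FN=8+4+2+0=14 → 7/21 = 0.3333
  health: TP=46, FN=7+4+3+3=17 → 46/63 = 0.7302
  tech: TP=28, FN=0+7+6+2=15 → 28/43 = 0.6512
Macro-recall = mean = (0.5000 + 0.5833 + 0.3333 + 0.7302 + 0.6512) / 5 = 0.560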